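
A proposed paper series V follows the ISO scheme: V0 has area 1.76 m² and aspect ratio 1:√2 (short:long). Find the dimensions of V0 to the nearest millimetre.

Let the short side be w mm. Then w · w√2 = 1.76 m² = 1,760,000 mm².
w² = 1,760,000/√2, so w ≈ 1115.6 mm; long side = w√2 ≈ 1577.7 mm.

1116 × 1578 mm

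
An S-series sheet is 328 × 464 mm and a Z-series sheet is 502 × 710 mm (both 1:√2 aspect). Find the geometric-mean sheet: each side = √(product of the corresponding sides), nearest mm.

406 × 574 mm

Short side: √(328 · 502) = √164656 ≈ 405.8 → 406 mm
Long side: √(464 · 710) = √329440 ≈ 574.0 → 574 mm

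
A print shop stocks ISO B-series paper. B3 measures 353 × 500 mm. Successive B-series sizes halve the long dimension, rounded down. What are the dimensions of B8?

62 × 88 mm

B4: ⌊500/2⌋ × 353 = 250 × 353 mm
B5: ⌊353/2⌋ × 250 = 176 × 250 mm
B6: ⌊250/2⌋ × 176 = 125 × 176 mm
B7: ⌊176/2⌋ × 125 = 88 × 125 mm
B8: ⌊125/2⌋ × 88 = 62 × 88 mm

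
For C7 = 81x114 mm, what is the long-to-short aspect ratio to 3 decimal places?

1.407

114 / 81 = 1.407
ISO 216 targets √2 ≈ 1.414; the -0.007 deviation is from mm rounding.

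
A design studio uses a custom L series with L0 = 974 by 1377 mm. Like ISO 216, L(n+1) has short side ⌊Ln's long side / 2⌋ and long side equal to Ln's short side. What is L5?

L1: ⌊1377/2⌋ × 974 = 688 × 974 mm
L2: ⌊974/2⌋ × 688 = 487 × 688 mm
L3: ⌊688/2⌋ × 487 = 344 × 487 mm
L4: ⌊487/2⌋ × 344 = 243 × 344 mm
L5: ⌊344/2⌋ × 243 = 172 × 243 mm

172 × 243 mm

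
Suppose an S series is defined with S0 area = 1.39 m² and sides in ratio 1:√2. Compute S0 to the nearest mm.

991 × 1402 mm

Let the short side be w mm. Then w · w√2 = 1.39 m² = 1,390,000 mm².
w² = 1,390,000/√2, so w ≈ 991.4 mm; long side = w√2 ≈ 1402.1 mm.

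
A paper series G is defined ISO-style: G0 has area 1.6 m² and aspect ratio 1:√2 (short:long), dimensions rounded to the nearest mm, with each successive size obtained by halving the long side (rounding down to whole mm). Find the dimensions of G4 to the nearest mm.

266 × 376 mm

Let G0's short side be w mm. w · w√2 = 1.6 m² = 1,600,000 mm², so w ≈ 1063.7 mm and w√2 ≈ 1504.2 mm → G0 = 1064 × 1504 mm.
G1: ⌊1504/2⌋ × 1064 = 752 × 1064 mm
G2: ⌊1064/2⌋ × 752 = 532 × 752 mm
G3: ⌊752/2⌋ × 532 = 376 × 532 mm
G4: ⌊532/2⌋ × 376 = 266 × 376 mm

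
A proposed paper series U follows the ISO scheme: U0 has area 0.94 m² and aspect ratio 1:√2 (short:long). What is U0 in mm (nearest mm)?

815 × 1153 mm

Let the short side be w mm. Then w · w√2 = 0.94 m² = 940,000 mm².
w² = 940,000/√2, so w ≈ 815.3 mm; long side = w√2 ≈ 1153.0 mm.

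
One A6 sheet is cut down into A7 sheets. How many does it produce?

2

Each ISO step halves the sheet: 1 × A6 → 2 × A7
From A6 to A7 is 1 halving step: 2^1 = 2.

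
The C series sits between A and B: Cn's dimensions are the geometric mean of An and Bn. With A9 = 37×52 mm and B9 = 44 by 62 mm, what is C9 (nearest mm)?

Short side: √(37 · 44) = √1628 ≈ 40.3 → 40 mm
Long side: √(52 · 62) = √3224 ≈ 56.8 → 57 mm

40 × 57 mm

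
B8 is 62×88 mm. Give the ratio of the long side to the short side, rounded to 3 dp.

88 / 62 = 1.419
ISO 216 targets √2 ≈ 1.414; the +0.005 deviation is from mm rounding.

1.419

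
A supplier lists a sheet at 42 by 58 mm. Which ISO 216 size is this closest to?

C9 (40 × 57 mm)

Aspect ratio 58/42 ≈ 1.381 (ISO target is √2 ≈ 1.414).
In the C-series (envelope sizes, between A and B): C9 = 40 × 57 mm.
Off by 3 mm total — nearest standard size.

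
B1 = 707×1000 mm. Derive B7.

B2: ⌊1000/2⌋ × 707 = 500 × 707 mm
B3: ⌊707/2⌋ × 500 = 353 × 500 mm
B4: ⌊500/2⌋ × 353 = 250 × 353 mm
B5: ⌊353/2⌋ × 250 = 176 × 250 mm
B6: ⌊250/2⌋ × 176 = 125 × 176 mm
B7: ⌊176/2⌋ × 125 = 88 × 125 mm

88 × 125 mm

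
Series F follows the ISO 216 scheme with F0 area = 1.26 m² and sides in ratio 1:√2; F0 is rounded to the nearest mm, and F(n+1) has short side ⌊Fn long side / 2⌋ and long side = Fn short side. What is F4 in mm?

236 × 333 mm

Let F0's short side be w mm. w · w√2 = 1.26 m² = 1,260,000 mm², so w ≈ 943.9 mm and w√2 ≈ 1334.9 mm → F0 = 944 × 1335 mm.
F1: ⌊1335/2⌋ × 944 = 667 × 944 mm
F2: ⌊944/2⌋ × 667 = 472 × 667 mm
F3: ⌊667/2⌋ × 472 = 333 × 472 mm
F4: ⌊472/2⌋ × 333 = 236 × 333 mm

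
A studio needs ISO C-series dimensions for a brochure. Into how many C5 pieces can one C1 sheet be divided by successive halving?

Each ISO step halves the sheet: 1 × C1 → 2 × C2 → 4 × C3 → 8 × C4 → …
From C1 to C5 is 4 halving steps: 2^4 = 16.

16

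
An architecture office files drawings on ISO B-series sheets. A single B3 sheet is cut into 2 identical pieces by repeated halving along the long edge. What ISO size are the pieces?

2 = 2^1, so 1 halving step.
B3 → B4 → … → B4 after 1 step.

B4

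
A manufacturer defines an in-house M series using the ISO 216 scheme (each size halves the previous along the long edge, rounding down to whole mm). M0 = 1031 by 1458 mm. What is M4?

M1: ⌊1458/2⌋ × 1031 = 729 × 1031 mm
M2: ⌊1031/2⌋ × 729 = 515 × 729 mm
M3: ⌊729/2⌋ × 515 = 364 × 515 mm
M4: ⌊515/2⌋ × 364 = 257 × 364 mm

257 × 364 mm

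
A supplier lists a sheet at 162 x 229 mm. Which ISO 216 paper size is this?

C5 (162 × 229 mm)

Aspect ratio 229/162 ≈ 1.414 — close to the ISO √2 ≈ 1.414.
In the C-series (envelope sizes, between A and B): C5 = 162 × 229 mm.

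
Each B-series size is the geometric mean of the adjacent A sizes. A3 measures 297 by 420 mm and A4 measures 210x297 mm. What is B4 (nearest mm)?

Short side: √(297 · 210) = √62370 ≈ 249.7 → 250 mm
Long side: √(420 · 297) = √124740 ≈ 353.2 → 353 mm

250 × 353 mm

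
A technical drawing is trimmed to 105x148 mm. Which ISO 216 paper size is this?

Aspect ratio 148/105 ≈ 1.410 — close to the ISO √2 ≈ 1.414.
In the A-series (A0 area = 1 m²): A6 = 105 × 148 mm.

A6 (105 × 148 mm)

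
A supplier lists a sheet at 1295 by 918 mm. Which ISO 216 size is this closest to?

C0 (917 × 1297 mm)

Aspect ratio 1295/918 ≈ 1.411 — close to the ISO √2 ≈ 1.414.
In the C-series (envelope sizes, between A and B): C0 = 917 × 1297 mm.
Off by 3 mm total — nearest standard size.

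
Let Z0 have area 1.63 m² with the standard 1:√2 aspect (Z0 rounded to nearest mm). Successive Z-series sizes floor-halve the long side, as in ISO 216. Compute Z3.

Let Z0's short side be w mm. w · w√2 = 1.63 m² = 1,630,000 mm², so w ≈ 1073.6 mm and w√2 ≈ 1518.3 mm → Z0 = 1074 × 1518 mm.
Z1: ⌊1518/2⌋ × 1074 = 759 × 1074 mm
Z2: ⌊1074/2⌋ × 759 = 537 × 759 mm
Z3: ⌊759/2⌋ × 537 = 379 × 537 mm

379 × 537 mm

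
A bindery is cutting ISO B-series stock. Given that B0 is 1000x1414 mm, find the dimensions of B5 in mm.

B1: ⌊1414/2⌋ × 1000 = 707 × 1000 mm
B2: ⌊1000/2⌋ × 707 = 500 × 707 mm
B3: ⌊707/2⌋ × 500 = 353 × 500 mm
B4: ⌊500/2⌋ × 353 = 250 × 353 mm
B5: ⌊353/2⌋ × 250 = 176 × 250 mm

176 × 250 mm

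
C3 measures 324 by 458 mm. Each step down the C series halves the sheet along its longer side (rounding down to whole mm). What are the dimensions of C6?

114 × 162 mm

C4: ⌊458/2⌋ × 324 = 229 × 324 mm
C5: ⌊324/2⌋ × 229 = 162 × 229 mm
C6: ⌊229/2⌋ × 162 = 114 × 162 mm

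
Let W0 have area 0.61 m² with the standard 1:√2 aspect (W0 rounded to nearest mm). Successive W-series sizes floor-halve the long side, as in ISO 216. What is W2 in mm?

Let W0's short side be w mm. w · w√2 = 0.61 m² = 610,000 mm², so w ≈ 656.8 mm and w√2 ≈ 928.8 mm → W0 = 657 × 929 mm.
W1: ⌊929/2⌋ × 657 = 464 × 657 mm
W2: ⌊657/2⌋ × 464 = 328 × 464 mm

328 × 464 mm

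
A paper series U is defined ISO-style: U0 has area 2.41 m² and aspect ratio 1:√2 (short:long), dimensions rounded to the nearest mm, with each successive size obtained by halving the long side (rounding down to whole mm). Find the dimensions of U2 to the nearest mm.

Let U0's short side be w mm. w · w√2 = 2.41 m² = 2,410,000 mm², so w ≈ 1305.4 mm and w√2 ≈ 1846.1 mm → U0 = 1305 × 1846 mm.
U1: ⌊1846/2⌋ × 1305 = 923 × 1305 mm
U2: ⌊1305/2⌋ × 923 = 652 × 923 mm

652 × 923 mm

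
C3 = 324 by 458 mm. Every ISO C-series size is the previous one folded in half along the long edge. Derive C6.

C4: ⌊458/2⌋ × 324 = 229 × 324 mm
C5: ⌊324/2⌋ × 229 = 162 × 229 mm
C6: ⌊229/2⌋ × 162 = 114 × 162 mm

114 × 162 mm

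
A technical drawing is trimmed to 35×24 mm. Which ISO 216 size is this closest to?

Aspect ratio 35/24 ≈ 1.458 (ISO target is √2 ≈ 1.414).
In the A-series (A0 area = 1 m²): A10 = 26 × 37 mm.
Off by 4 mm total — nearest standard size.

A10 (26 × 37 mm)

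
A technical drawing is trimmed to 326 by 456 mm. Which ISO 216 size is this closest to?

C3 (324 × 458 mm)

Aspect ratio 456/326 ≈ 1.399 (ISO target is √2 ≈ 1.414).
In the C-series (envelope sizes, between A and B): C3 = 324 × 458 mm.
Off by 4 mm total — nearest standard size.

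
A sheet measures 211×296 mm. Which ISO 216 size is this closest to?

Aspect ratio 296/211 ≈ 1.403 — close to the ISO √2 ≈ 1.414.
In the A-series (A0 area = 1 m²): A4 = 210 × 297 mm.
Off by 2 mm total — nearest standard size.

A4 (210 × 297 mm)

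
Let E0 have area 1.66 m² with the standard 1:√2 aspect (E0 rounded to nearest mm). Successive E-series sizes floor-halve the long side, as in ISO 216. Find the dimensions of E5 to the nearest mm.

191 × 270 mm

Let E0's short side be w mm. w · w√2 = 1.66 m² = 1,660,000 mm², so w ≈ 1083.4 mm and w√2 ≈ 1532.2 mm → E0 = 1083 × 1532 mm.
E1: ⌊1532/2⌋ × 1083 = 766 × 1083 mm
E2: ⌊1083/2⌋ × 766 = 541 × 766 mm
E3: ⌊766/2⌋ × 541 = 383 × 541 mm
E4: ⌊541/2⌋ × 383 = 270 × 383 mm
E5: ⌊383/2⌋ × 270 = 191 × 270 mm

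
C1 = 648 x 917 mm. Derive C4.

229 × 324 mm

C2: ⌊917/2⌋ × 648 = 458 × 648 mm
C3: ⌊648/2⌋ × 458 = 324 × 458 mm
C4: ⌊458/2⌋ × 324 = 229 × 324 mm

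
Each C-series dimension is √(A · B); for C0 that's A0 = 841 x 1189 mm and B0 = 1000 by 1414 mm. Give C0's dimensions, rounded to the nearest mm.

Short: √(841 · 1000) = √841000 ≈ 917.1 mm.
Long: √(1189 · 1414) = √1681246 ≈ 1296.6 mm.

917 × 1297 mm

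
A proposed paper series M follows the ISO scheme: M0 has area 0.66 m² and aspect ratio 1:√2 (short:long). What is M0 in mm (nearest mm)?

683 × 966 mm

Let the short side be w mm. Then w · w√2 = 0.66 m² = 660,000 mm².
w² = 660,000/√2, so w ≈ 683.1 mm; long side = w√2 ≈ 966.1 mm.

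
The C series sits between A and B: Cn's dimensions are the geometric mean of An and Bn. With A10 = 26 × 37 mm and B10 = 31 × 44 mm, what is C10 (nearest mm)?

28 × 40 mm

Short side: √(26 · 31) = √806 ≈ 28.4 → 28 mm
Long side: √(37 · 44) = √1628 ≈ 40.3 → 40 mm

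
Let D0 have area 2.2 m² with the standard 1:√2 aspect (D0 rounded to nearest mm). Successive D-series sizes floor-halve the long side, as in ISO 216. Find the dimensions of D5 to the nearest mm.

Let D0's short side be w mm. w · w√2 = 2.2 m² = 2,200,000 mm², so w ≈ 1247.3 mm and w√2 ≈ 1763.9 mm → D0 = 1247 × 1764 mm.
D1: ⌊1764/2⌋ × 1247 = 882 × 1247 mm
D2: ⌊1247/2⌋ × 882 = 623 × 882 mm
D3: ⌊882/2⌋ × 623 = 441 × 623 mm
D4: ⌊623/2⌋ × 441 = 311 × 441 mm
D5: ⌊441/2⌋ × 311 = 220 × 311 mm

220 × 311 mm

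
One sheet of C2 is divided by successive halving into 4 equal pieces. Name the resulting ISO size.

4 = 2^2, so 2 halving steps.
C2 → C3 → … → C4 after 2 steps.

C4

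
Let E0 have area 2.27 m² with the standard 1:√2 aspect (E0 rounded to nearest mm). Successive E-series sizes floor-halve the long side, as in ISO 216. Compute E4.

Let E0's short side be w mm. w · w√2 = 2.27 m² = 2,270,000 mm², so w ≈ 1266.9 mm and w√2 ≈ 1791.7 mm → E0 = 1267 × 1792 mm.
E1: ⌊1792/2⌋ × 1267 = 896 × 1267 mm
E2: ⌊1267/2⌋ × 896 = 633 × 896 mm
E3: ⌊896/2⌋ × 633 = 448 × 633 mm
E4: ⌊633/2⌋ × 448 = 316 × 448 mm

316 × 448 mm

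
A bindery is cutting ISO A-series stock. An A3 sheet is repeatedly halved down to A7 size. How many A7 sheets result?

A3 = 297 × 420 mm; A7 = 74 × 105 mm.
Each halving step doubles the count; 4 steps from A3 to A7.
2^4 = 16.

16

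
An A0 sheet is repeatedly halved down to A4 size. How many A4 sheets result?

A0 = 841 × 1189 mm; A4 = 210 × 297 mm.
Each halving step doubles the count; 4 steps from A0 to A4.
2^4 = 16.

16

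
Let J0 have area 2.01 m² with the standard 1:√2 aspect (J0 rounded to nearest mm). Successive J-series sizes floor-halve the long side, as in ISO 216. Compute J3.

421 × 596 mm

Let J0's short side be w mm. w · w√2 = 2.01 m² = 2,010,000 mm², so w ≈ 1192.2 mm and w√2 ≈ 1686.0 mm → J0 = 1192 × 1686 mm.
J1: ⌊1686/2⌋ × 1192 = 843 × 1192 mm
J2: ⌊1192/2⌋ × 843 = 596 × 843 mm
J3: ⌊843/2⌋ × 596 = 421 × 596 mm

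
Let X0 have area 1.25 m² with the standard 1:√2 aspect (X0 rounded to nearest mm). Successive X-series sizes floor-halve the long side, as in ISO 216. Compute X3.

Let X0's short side be w mm. w · w√2 = 1.25 m² = 1,250,000 mm², so w ≈ 940.2 mm and w√2 ≈ 1329.6 mm → X0 = 940 × 1330 mm.
X1: ⌊1330/2⌋ × 940 = 665 × 940 mm
X2: ⌊940/2⌋ × 665 = 470 × 665 mm
X3: ⌊665/2⌋ × 470 = 332 × 470 mm

332 × 470 mm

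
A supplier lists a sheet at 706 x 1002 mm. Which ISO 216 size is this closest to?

B1 (707 × 1000 mm)

Aspect ratio 1002/706 ≈ 1.419 — close to the ISO √2 ≈ 1.414.
In the B-series (B0 = 1000 × 1414 mm): B1 = 707 × 1000 mm.
Off by 3 mm total — nearest standard size.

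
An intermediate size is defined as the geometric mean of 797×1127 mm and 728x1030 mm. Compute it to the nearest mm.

762 × 1077 mm

Short side: √(797 · 728) = √580216 ≈ 761.7 → 762 mm
Long side: √(1127 · 1030) = √1160810 ≈ 1077.4 → 1077 mm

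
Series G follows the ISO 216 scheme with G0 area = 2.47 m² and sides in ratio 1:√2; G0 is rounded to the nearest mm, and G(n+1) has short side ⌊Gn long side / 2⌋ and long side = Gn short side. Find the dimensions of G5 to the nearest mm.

Let G0's short side be w mm. w · w√2 = 2.47 m² = 2,470,000 mm², so w ≈ 1321.6 mm and w√2 ≈ 1869.0 mm → G0 = 1322 × 1869 mm.
G1: ⌊1869/2⌋ × 1322 = 934 × 1322 mm
G2: ⌊1322/2⌋ × 934 = 661 × 934 mm
G3: ⌊934/2⌋ × 661 = 467 × 661 mm
G4: ⌊661/2⌋ × 467 = 330 × 467 mm
G5: ⌊467/2⌋ × 330 = 233 × 330 mm

233 × 330 mm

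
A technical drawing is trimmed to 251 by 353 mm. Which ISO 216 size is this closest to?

Aspect ratio 353/251 ≈ 1.406 — close to the ISO √2 ≈ 1.414.
In the B-series (B0 = 1000 × 1414 mm): B4 = 250 × 353 mm.
Off by 1 mm total — nearest standard size.

B4 (250 × 353 mm)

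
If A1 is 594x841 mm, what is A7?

A2: ⌊841/2⌋ × 594 = 420 × 594 mm
A3: ⌊594/2⌋ × 420 = 297 × 420 mm
A4: ⌊420/2⌋ × 297 = 210 × 297 mm
A5: ⌊297/2⌋ × 210 = 148 × 210 mm
A6: ⌊210/2⌋ × 148 = 105 × 148 mm
A7: ⌊148/2⌋ × 105 = 74 × 105 mm

74 × 105 mm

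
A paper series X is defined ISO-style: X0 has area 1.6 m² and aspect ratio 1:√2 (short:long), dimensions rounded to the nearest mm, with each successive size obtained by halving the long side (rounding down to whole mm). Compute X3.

376 × 532 mm

Let X0's short side be w mm. w · w√2 = 1.6 m² = 1,600,000 mm², so w ≈ 1063.7 mm and w√2 ≈ 1504.2 mm → X0 = 1064 × 1504 mm.
X1: ⌊1504/2⌋ × 1064 = 752 × 1064 mm
X2: ⌊1064/2⌋ × 752 = 532 × 752 mm
X3: ⌊752/2⌋ × 532 = 376 × 532 mm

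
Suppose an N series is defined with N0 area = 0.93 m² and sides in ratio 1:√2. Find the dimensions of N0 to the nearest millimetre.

Let the short side be w mm. Then w · w√2 = 0.93 m² = 930,000 mm².
w² = 930,000/√2, so w ≈ 810.9 mm; long side = w√2 ≈ 1146.8 mm.

811 × 1147 mm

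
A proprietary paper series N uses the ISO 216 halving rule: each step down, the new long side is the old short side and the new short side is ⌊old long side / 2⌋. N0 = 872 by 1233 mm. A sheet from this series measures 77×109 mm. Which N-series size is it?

N7

N0: 872 × 1233 mm
N1: 616 × 872 mm
N2: 436 × 616 mm
N3: 308 × 436 mm
N4: 218 × 308 mm
N5: 154 × 218 mm
N6: 109 × 154 mm
N7: 77 × 109 mm
N8: 54 × 77 mm
→ matches N7.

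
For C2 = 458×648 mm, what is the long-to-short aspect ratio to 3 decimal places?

648 / 458 = 1.415
Matches √2 ≈ 1.414 — the ISO 216 defining ratio.

1.415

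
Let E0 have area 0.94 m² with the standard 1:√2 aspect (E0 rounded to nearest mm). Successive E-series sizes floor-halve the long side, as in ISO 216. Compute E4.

203 × 288 mm

Let E0's short side be w mm. w · w√2 = 0.94 m² = 940,000 mm², so w ≈ 815.3 mm and w√2 ≈ 1153.0 mm → E0 = 815 × 1153 mm.
E1: ⌊1153/2⌋ × 815 = 576 × 815 mm
E2: ⌊815/2⌋ × 576 = 407 × 576 mm
E3: ⌊576/2⌋ × 407 = 288 × 407 mm
E4: ⌊407/2⌋ × 288 = 203 × 288 mm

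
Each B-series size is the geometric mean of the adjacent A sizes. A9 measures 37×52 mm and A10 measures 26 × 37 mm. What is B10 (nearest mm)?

31 × 44 mm

Short side: √(37 · 26) = √962 ≈ 31.0 → 31 mm
Long side: √(52 · 37) = √1924 ≈ 43.9 → 44 mm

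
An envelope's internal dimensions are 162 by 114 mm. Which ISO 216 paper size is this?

C6 (114 × 162 mm)

Aspect ratio 162/114 ≈ 1.421 — close to the ISO √2 ≈ 1.414.
In the C-series (envelope sizes, between A and B): C6 = 114 × 162 mm.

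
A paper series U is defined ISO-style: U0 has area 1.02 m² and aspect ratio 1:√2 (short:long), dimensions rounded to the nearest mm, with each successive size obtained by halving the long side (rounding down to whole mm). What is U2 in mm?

Let U0's short side be w mm. w · w√2 = 1.02 m² = 1,020,000 mm², so w ≈ 849.3 mm and w√2 ≈ 1201.0 mm → U0 = 849 × 1201 mm.
U1: ⌊1201/2⌋ × 849 = 600 × 849 mm
U2: ⌊849/2⌋ × 600 = 424 × 600 mm

424 × 600 mm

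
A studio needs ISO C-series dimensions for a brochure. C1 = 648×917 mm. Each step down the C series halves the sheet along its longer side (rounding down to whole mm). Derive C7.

C2: ⌊917/2⌋ × 648 = 458 × 648 mm
C3: ⌊648/2⌋ × 458 = 324 × 458 mm
C4: ⌊458/2⌋ × 324 = 229 × 324 mm
C5: ⌊324/2⌋ × 229 = 162 × 229 mm
C6: ⌊229/2⌋ × 162 = 114 × 162 mm
C7: ⌊162/2⌋ × 114 = 81 × 114 mm

81 × 114 mm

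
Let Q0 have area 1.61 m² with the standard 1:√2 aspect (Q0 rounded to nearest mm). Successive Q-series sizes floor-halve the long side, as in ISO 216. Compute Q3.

377 × 533 mm

Let Q0's short side be w mm. w · w√2 = 1.61 m² = 1,610,000 mm², so w ≈ 1067.0 mm and w√2 ≈ 1508.9 mm → Q0 = 1067 × 1509 mm.
Q1: ⌊1509/2⌋ × 1067 = 754 × 1067 mm
Q2: ⌊1067/2⌋ × 754 = 533 × 754 mm
Q3: ⌊754/2⌋ × 533 = 377 × 533 mm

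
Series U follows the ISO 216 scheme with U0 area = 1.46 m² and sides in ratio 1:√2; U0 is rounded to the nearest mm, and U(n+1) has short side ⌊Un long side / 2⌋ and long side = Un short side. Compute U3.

359 × 508 mm

Let U0's short side be w mm. w · w√2 = 1.46 m² = 1,460,000 mm², so w ≈ 1016.1 mm and w√2 ≈ 1436.9 mm → U0 = 1016 × 1437 mm.
U1: ⌊1437/2⌋ × 1016 = 718 × 1016 mm
U2: ⌊1016/2⌋ × 718 = 508 × 718 mm
U3: ⌊718/2⌋ × 508 = 359 × 508 mm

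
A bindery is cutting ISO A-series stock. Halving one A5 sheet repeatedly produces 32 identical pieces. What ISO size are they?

32 = 2^5, so 5 halving steps.
A5 → A6 → … → A10 after 5 steps.

A10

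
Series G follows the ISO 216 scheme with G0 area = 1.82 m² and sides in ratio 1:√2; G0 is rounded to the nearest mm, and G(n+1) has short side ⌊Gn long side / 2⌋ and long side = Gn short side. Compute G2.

Let G0's short side be w mm. w · w√2 = 1.82 m² = 1,820,000 mm², so w ≈ 1134.4 mm and w√2 ≈ 1604.3 mm → G0 = 1134 × 1604 mm.
G1: ⌊1604/2⌋ × 1134 = 802 × 1134 mm
G2: ⌊1134/2⌋ × 802 = 567 × 802 mm

567 × 802 mm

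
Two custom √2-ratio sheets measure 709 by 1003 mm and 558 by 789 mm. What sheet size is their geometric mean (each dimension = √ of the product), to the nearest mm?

629 × 890 mm

Short side: √(709 · 558) = √395622 ≈ 629.0 → 629 mm
Long side: √(1003 · 789) = √791367 ≈ 889.6 → 890 mm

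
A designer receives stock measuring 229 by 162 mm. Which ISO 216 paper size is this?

Aspect ratio 229/162 ≈ 1.414 — close to the ISO √2 ≈ 1.414.
In the C-series (envelope sizes, between A and B): C5 = 162 × 229 mm.

C5 (162 × 229 mm)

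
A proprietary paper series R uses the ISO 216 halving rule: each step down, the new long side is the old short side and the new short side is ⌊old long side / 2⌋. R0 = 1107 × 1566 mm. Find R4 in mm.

R1 = 783 × 1107 mm (from R0 by 1 halving).
R2: ⌊1107/2⌋ × 783 = 553 × 783 mm
R3: ⌊783/2⌋ × 553 = 391 × 553 mm
R4: ⌊553/2⌋ × 391 = 276 × 391 mm

276 × 391 mm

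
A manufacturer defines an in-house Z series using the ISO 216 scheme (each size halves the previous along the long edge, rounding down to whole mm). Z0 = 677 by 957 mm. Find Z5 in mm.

Z1: ⌊957/2⌋ × 677 = 478 × 677 mm
Z2: ⌊677/2⌋ × 478 = 338 × 478 mm
Z3: ⌊478/2⌋ × 338 = 239 × 338 mm
Z4: ⌊338/2⌋ × 239 = 169 × 239 mm
Z5: ⌊239/2⌋ × 169 = 119 × 169 mm

119 × 169 mm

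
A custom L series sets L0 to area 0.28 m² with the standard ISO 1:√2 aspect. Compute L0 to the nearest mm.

445 × 629 mm

Let the short side be w mm. Then w · w√2 = 0.28 m² = 280,000 mm².
w² = 280,000/√2, so w ≈ 445.0 mm; long side = w√2 ≈ 629.3 mm.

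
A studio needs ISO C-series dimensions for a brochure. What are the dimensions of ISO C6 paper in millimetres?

114 × 162 mm

C0 = 917 × 1297 mm (C0 is the geometric mean of A0 and B0, aspect 1:√2).
C1: ⌊1297/2⌋ × 917 = 648 × 917 mm
C2: ⌊917/2⌋ × 648 = 458 × 648 mm
C3: ⌊648/2⌋ × 458 = 324 × 458 mm
C4: ⌊458/2⌋ × 324 = 229 × 324 mm
C5: ⌊324/2⌋ × 229 = 162 × 229 mm
C6: ⌊229/2⌋ × 162 = 114 × 162 mm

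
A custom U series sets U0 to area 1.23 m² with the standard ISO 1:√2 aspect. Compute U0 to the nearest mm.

Let the short side be w mm. Then w · w√2 = 1.23 m² = 1,230,000 mm².
w² = 1,230,000/√2, so w ≈ 932.6 mm; long side = w√2 ≈ 1318.9 mm.

933 × 1319 mm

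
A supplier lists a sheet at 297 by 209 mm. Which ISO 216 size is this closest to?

A4 (210 × 297 mm)

Aspect ratio 297/209 ≈ 1.421 — close to the ISO √2 ≈ 1.414.
In the A-series (A0 area = 1 m²): A4 = 210 × 297 mm.
Off by 1 mm total — nearest standard size.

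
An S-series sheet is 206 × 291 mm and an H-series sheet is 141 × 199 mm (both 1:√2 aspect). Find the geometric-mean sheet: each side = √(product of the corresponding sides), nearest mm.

Short side: √(206 · 141) = √29046 ≈ 170.4 → 170 mm
Long side: √(291 · 199) = √57909 ≈ 240.6 → 241 mm

170 × 241 mm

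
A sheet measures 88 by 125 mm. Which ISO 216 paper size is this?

B7 (88 × 125 mm)

Aspect ratio 125/88 ≈ 1.420 — close to the ISO √2 ≈ 1.414.
In the B-series (B0 = 1000 × 1414 mm): B7 = 88 × 125 mm.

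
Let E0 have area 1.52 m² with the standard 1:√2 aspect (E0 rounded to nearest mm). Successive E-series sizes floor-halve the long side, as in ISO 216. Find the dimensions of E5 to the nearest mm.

183 × 259 mm

Let E0's short side be w mm. w · w√2 = 1.52 m² = 1,520,000 mm², so w ≈ 1036.7 mm and w√2 ≈ 1466.2 mm → E0 = 1037 × 1466 mm.
E1: ⌊1466/2⌋ × 1037 = 733 × 1037 mm
E2: ⌊1037/2⌋ × 733 = 518 × 733 mm
E3: ⌊733/2⌋ × 518 = 366 × 518 mm
E4: ⌊518/2⌋ × 366 = 259 × 366 mm
E5: ⌊366/2⌋ × 259 = 183 × 259 mm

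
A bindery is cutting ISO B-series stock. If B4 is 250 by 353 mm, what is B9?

B5: ⌊353/2⌋ × 250 = 176 × 250 mm
B6: ⌊250/2⌋ × 176 = 125 × 176 mm
B7: ⌊176/2⌋ × 125 = 88 × 125 mm
B8: ⌊125/2⌋ × 88 = 62 × 88 mm
B9: ⌊88/2⌋ × 62 = 44 × 62 mm

44 × 62 mm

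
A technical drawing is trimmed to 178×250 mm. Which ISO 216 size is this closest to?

Aspect ratio 250/178 ≈ 1.404 — close to the ISO √2 ≈ 1.414.
In the B-series (B0 = 1000 × 1414 mm): B5 = 176 × 250 mm.
Off by 2 mm total — nearest standard size.

B5 (176 × 250 mm)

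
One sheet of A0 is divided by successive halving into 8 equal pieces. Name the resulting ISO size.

A3

8 = 2^3, so 3 halving steps.
A0 → A1 → … → A3 after 3 steps.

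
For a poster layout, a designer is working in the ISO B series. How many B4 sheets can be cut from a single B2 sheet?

4

Each ISO step halves the sheet: 1 × B2 → 2 × B3 → 4 × B4
From B2 to B4 is 2 halving steps: 2^2 = 4.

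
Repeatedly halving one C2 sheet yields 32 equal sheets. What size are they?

C7

32 = 2^5, so 5 halving steps.
C2 → C3 → … → C7 after 5 steps.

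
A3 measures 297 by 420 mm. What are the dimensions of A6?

105 × 148 mm

A4: ⌊420/2⌋ × 297 = 210 × 297 mm
A5: ⌊297/2⌋ × 210 = 148 × 210 mm
A6: ⌊210/2⌋ × 148 = 105 × 148 mm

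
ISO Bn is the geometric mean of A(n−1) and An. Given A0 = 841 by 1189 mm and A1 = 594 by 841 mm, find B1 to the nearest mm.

Short side: √(841 · 594) = √499554 ≈ 706.8 → 707 mm
Long side: √(1189 · 841) = √999949 ≈ 1000.0 → 1000 mm

707 × 1000 mm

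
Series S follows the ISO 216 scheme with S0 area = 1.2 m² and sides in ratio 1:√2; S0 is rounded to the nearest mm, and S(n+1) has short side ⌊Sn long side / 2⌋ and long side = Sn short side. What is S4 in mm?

230 × 325 mm

Let S0's short side be w mm. w · w√2 = 1.2 m² = 1,200,000 mm², so w ≈ 921.2 mm and w√2 ≈ 1302.7 mm → S0 = 921 × 1303 mm.
S1: ⌊1303/2⌋ × 921 = 651 × 921 mm
S2: ⌊921/2⌋ × 651 = 460 × 651 mm
S3: ⌊651/2⌋ × 460 = 325 × 460 mm
S4: ⌊460/2⌋ × 325 = 230 × 325 mm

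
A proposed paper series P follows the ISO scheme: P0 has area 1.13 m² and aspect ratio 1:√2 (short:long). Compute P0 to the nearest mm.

894 × 1264 mm

Let the short side be w mm. Then w · w√2 = 1.13 m² = 1,130,000 mm².
w² = 1,130,000/√2, so w ≈ 893.9 mm; long side = w√2 ≈ 1264.1 mm.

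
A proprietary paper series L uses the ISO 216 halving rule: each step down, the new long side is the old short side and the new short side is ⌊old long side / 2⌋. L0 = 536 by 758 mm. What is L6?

L1: ⌊758/2⌋ × 536 = 379 × 536 mm
L2: ⌊536/2⌋ × 379 = 268 × 379 mm
L3: ⌊379/2⌋ × 268 = 189 × 268 mm
L4: ⌊268/2⌋ × 189 = 134 × 189 mm
L5: ⌊189/2⌋ × 134 = 94 × 134 mm
L6: ⌊134/2⌋ × 94 = 67 × 94 mm

67 × 94 mm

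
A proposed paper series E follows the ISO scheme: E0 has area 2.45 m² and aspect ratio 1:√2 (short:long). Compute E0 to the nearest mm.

Let the short side be w mm. Then w · w√2 = 2.45 m² = 2,450,000 mm².
w² = 2,450,000/√2, so w ≈ 1316.2 mm; long side = w√2 ≈ 1861.4 mm.

1316 × 1861 mm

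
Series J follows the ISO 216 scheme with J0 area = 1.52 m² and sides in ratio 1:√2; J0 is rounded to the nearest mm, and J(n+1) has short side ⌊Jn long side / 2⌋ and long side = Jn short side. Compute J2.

518 × 733 mm

Let J0's short side be w mm. w · w√2 = 1.52 m² = 1,520,000 mm², so w ≈ 1036.7 mm and w√2 ≈ 1466.2 mm → J0 = 1037 × 1466 mm.
J1: ⌊1466/2⌋ × 1037 = 733 × 1037 mm
J2: ⌊1037/2⌋ × 733 = 518 × 733 mm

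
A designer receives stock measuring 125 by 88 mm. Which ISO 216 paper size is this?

B7 (88 × 125 mm)

Aspect ratio 125/88 ≈ 1.420 — close to the ISO √2 ≈ 1.414.
In the B-series (B0 = 1000 × 1414 mm): B7 = 88 × 125 mm.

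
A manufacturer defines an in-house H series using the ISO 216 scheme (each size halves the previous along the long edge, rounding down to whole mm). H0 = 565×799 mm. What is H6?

70 × 99 mm

H1: ⌊799/2⌋ × 565 = 399 × 565 mm
H2: ⌊565/2⌋ × 399 = 282 × 399 mm
H3: ⌊399/2⌋ × 282 = 199 × 282 mm
H4: ⌊282/2⌋ × 199 = 141 × 199 mm
H5: ⌊199/2⌋ × 141 = 99 × 141 mm
H6: ⌊141/2⌋ × 99 = 70 × 99 mm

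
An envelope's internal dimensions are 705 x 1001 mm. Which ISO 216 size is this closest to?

Aspect ratio 1001/705 ≈ 1.420 — close to the ISO √2 ≈ 1.414.
In the B-series (B0 = 1000 × 1414 mm): B1 = 707 × 1000 mm.
Off by 3 mm total — nearest standard size.

B1 (707 × 1000 mm)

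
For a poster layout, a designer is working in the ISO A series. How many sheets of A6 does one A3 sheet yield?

8

Each ISO step halves the sheet: 1 × A3 → 2 × A4 → 4 × A5 → 8 × A6
From A3 to A6 is 3 halving steps: 2^3 = 8.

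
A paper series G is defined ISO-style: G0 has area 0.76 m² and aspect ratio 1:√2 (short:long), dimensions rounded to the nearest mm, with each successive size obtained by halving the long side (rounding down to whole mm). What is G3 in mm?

259 × 366 mm

Let G0's short side be w mm. w · w√2 = 0.76 m² = 760,000 mm², so w ≈ 733.1 mm and w√2 ≈ 1036.7 mm → G0 = 733 × 1037 mm.
G1: ⌊1037/2⌋ × 733 = 518 × 733 mm
G2: ⌊733/2⌋ × 518 = 366 × 518 mm
G3: ⌊518/2⌋ × 366 = 259 × 366 mm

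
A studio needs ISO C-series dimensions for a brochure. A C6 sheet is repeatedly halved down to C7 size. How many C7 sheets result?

C6 = 114 × 162 mm; C7 = 81 × 114 mm.
Each halving step doubles the count; 1 step from C6 to C7.
2^1 = 2.

2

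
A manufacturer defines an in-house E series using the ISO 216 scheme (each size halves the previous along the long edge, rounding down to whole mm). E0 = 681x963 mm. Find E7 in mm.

E1 = 481 × 681 mm (from E0 by 1 halving).
E2: ⌊681/2⌋ × 481 = 340 × 481 mm
E3: ⌊481/2⌋ × 340 = 240 × 340 mm
E4: ⌊340/2⌋ × 240 = 170 × 240 mm
E5: ⌊240/2⌋ × 170 = 120 × 170 mm
E6: ⌊170/2⌋ × 120 = 85 × 120 mm
E7: ⌊120/2⌋ × 85 = 60 × 85 mm

60 × 85 mm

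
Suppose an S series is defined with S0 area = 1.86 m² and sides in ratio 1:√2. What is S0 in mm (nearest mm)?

Let the short side be w mm. Then w · w√2 = 1.86 m² = 1,860,000 mm².
w² = 1,860,000/√2, so w ≈ 1146.8 mm; long side = w√2 ≈ 1621.9 mm.

1147 × 1622 mm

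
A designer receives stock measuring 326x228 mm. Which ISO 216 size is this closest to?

C4 (229 × 324 mm)

Aspect ratio 326/228 ≈ 1.430 (ISO target is √2 ≈ 1.414).
In the C-series (envelope sizes, between A and B): C4 = 229 × 324 mm.
Off by 3 mm total — nearest standard size.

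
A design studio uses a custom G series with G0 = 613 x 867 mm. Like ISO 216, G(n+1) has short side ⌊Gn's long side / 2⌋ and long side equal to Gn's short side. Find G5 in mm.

108 × 153 mm

G1 = 433 × 613 mm (from G0 by 1 halving).
G2: ⌊613/2⌋ × 433 = 306 × 433 mm
G3: ⌊433/2⌋ × 306 = 216 × 306 mm
G4: ⌊306/2⌋ × 216 = 153 × 216 mm
G5: ⌊216/2⌋ × 153 = 108 × 153 mm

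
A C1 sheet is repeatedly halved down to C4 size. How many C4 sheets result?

C1 = 648 × 917 mm; C4 = 229 × 324 mm.
Each halving step doubles the count; 3 steps from C1 to C4.
2^3 = 8.

8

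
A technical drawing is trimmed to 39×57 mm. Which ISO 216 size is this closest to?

C9 (40 × 57 mm)

Aspect ratio 57/39 ≈ 1.462 (ISO target is √2 ≈ 1.414).
In the C-series (envelope sizes, between A and B): C9 = 40 × 57 mm.
Off by 1 mm total — nearest standard size.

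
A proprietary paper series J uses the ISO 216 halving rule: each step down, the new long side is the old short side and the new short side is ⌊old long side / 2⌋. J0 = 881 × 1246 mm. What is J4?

220 × 311 mm

J1: ⌊1246/2⌋ × 881 = 623 × 881 mm
J2: ⌊881/2⌋ × 623 = 440 × 623 mm
J3: ⌊623/2⌋ × 440 = 311 × 440 mm
J4: ⌊440/2⌋ × 311 = 220 × 311 mm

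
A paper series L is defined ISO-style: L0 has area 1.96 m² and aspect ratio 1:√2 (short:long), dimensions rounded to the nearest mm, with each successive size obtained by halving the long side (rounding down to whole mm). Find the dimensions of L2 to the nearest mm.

588 × 832 mm

Let L0's short side be w mm. w · w√2 = 1.96 m² = 1,960,000 mm², so w ≈ 1177.3 mm and w√2 ≈ 1664.9 mm → L0 = 1177 × 1665 mm.
L1: ⌊1665/2⌋ × 1177 = 832 × 1177 mm
L2: ⌊1177/2⌋ × 832 = 588 × 832 mm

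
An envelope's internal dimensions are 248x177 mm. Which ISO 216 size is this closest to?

Aspect ratio 248/177 ≈ 1.401 — close to the ISO √2 ≈ 1.414.
In the B-series (B0 = 1000 × 1414 mm): B5 = 176 × 250 mm.
Off by 3 mm total — nearest standard size.

B5 (176 × 250 mm)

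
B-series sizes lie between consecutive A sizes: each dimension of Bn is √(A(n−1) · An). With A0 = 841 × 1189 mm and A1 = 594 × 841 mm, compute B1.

707 × 1000 mm

Short side: √(841 · 594) = √499554 ≈ 706.8 → 707 mm
Long side: √(1189 · 841) = √999949 ≈ 1000.0 → 1000 mm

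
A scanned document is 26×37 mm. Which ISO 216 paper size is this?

A10 (26 × 37 mm)

Aspect ratio 37/26 ≈ 1.423 — close to the ISO √2 ≈ 1.414.
In the A-series (A0 area = 1 m²): A10 = 26 × 37 mm.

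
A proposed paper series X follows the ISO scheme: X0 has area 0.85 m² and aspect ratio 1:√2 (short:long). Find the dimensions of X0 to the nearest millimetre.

Let the short side be w mm. Then w · w√2 = 0.85 m² = 850,000 mm².
w² = 850,000/√2, so w ≈ 775.3 mm; long side = w√2 ≈ 1096.4 mm.

775 × 1096 mm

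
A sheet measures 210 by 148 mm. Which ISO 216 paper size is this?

A5 (148 × 210 mm)

Aspect ratio 210/148 ≈ 1.419 — close to the ISO √2 ≈ 1.414.
In the A-series (A0 area = 1 m²): A5 = 148 × 210 mm.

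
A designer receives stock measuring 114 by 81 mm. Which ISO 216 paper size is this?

Aspect ratio 114/81 ≈ 1.407 — close to the ISO √2 ≈ 1.414.
In the C-series (envelope sizes, between A and B): C7 = 81 × 114 mm.

C7 (81 × 114 mm)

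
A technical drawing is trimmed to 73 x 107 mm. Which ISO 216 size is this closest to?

A7 (74 × 105 mm)

Aspect ratio 107/73 ≈ 1.466 (ISO target is √2 ≈ 1.414).
In the A-series (A0 area = 1 m²): A7 = 74 × 105 mm.
Off by 3 mm total — nearest standard size.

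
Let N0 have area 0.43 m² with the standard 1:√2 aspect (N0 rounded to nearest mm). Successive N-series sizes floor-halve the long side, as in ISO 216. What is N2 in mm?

Let N0's short side be w mm. w · w√2 = 0.43 m² = 430,000 mm², so w ≈ 551.4 mm and w√2 ≈ 779.8 mm → N0 = 551 × 780 mm.
N1: ⌊780/2⌋ × 551 = 390 × 551 mm
N2: ⌊551/2⌋ × 390 = 275 × 390 mm

275 × 390 mm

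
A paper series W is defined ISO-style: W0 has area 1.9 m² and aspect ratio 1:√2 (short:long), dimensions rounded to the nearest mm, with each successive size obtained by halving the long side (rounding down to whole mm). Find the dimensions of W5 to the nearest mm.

Let W0's short side be w mm. w · w√2 = 1.9 m² = 1,900,000 mm², so w ≈ 1159.1 mm and w√2 ≈ 1639.2 mm → W0 = 1159 × 1639 mm.
W1: ⌊1639/2⌋ × 1159 = 819 × 1159 mm
W2: ⌊1159/2⌋ × 819 = 579 × 819 mm
W3: ⌊819/2⌋ × 579 = 409 × 579 mm
W4: ⌊579/2⌋ × 409 = 289 × 409 mm
W5: ⌊409/2⌋ × 289 = 204 × 289 mm

204 × 289 mm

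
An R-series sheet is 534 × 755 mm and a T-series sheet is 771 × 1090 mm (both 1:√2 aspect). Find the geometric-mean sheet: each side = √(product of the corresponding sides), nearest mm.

Short side: √(534 · 771) = √411714 ≈ 641.6 → 642 mm
Long side: √(755 · 1090) = √822950 ≈ 907.2 → 907 mm

642 × 907 mm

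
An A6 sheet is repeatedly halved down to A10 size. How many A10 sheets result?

16

Each ISO step halves the sheet: 1 × A6 → 2 × A7 → 4 × A8 → 8 × A9 → …
From A6 to A10 is 4 halving steps: 2^4 = 16.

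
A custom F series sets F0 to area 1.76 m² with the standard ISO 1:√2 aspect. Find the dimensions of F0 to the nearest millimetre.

1116 × 1578 mm

Let the short side be w mm. Then w · w√2 = 1.76 m² = 1,760,000 mm².
w² = 1,760,000/√2, so w ≈ 1115.6 mm; long side = w√2 ≈ 1577.7 mm.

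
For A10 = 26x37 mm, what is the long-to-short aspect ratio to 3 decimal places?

37 / 26 = 1.423
ISO 216 targets √2 ≈ 1.414; the +0.009 deviation is from mm rounding.

1.423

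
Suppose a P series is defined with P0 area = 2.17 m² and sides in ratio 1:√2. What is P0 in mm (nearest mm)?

1239 × 1752 mm

Let the short side be w mm. Then w · w√2 = 2.17 m² = 2,170,000 mm².
w² = 2,170,000/√2, so w ≈ 1238.7 mm; long side = w√2 ≈ 1751.8 mm.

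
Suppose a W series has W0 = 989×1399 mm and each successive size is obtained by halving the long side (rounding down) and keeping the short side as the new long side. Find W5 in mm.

W1: ⌊1399/2⌋ × 989 = 699 × 989 mm
W2: ⌊989/2⌋ × 699 = 494 × 699 mm
W3: ⌊699/2⌋ × 494 = 349 × 494 mm
W4: ⌊494/2⌋ × 349 = 247 × 349 mm
W5: ⌊349/2⌋ × 247 = 174 × 247 mm

174 × 247 mm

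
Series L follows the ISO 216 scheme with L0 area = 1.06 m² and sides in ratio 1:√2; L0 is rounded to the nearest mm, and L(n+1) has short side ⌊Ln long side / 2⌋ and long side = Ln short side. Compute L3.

306 × 433 mm

Let L0's short side be w mm. w · w√2 = 1.06 m² = 1,060,000 mm², so w ≈ 865.8 mm and w√2 ≈ 1224.4 mm → L0 = 866 × 1224 mm.
L1: ⌊1224/2⌋ × 866 = 612 × 866 mm
L2: ⌊866/2⌋ × 612 = 433 × 612 mm
L3: ⌊612/2⌋ × 433 = 306 × 433 mm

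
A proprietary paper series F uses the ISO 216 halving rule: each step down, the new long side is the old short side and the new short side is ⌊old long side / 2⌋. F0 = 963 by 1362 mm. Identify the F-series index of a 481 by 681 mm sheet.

F0: 963 × 1362 mm
F1: 681 × 963 mm
F2: 481 × 681 mm
F3: 340 × 481 mm
→ matches F2.

F2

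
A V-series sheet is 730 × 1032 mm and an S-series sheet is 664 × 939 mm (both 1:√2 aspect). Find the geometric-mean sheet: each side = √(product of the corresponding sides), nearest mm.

696 × 984 mm

Short side: √(730 · 664) = √484720 ≈ 696.2 → 696 mm
Long side: √(1032 · 939) = √969048 ≈ 984.4 → 984 mm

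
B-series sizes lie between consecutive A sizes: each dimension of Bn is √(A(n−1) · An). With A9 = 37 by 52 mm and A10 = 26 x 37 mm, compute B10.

31 × 44 mm

Short side: √(37 · 26) = √962 ≈ 31.0 → 31 mm
Long side: √(52 · 37) = √1924 ≈ 43.9 → 44 mm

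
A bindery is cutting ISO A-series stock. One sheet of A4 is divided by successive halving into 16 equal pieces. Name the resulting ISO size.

16 = 2^4, so 4 halving steps.
A4 → A5 → … → A8 after 4 steps.

A8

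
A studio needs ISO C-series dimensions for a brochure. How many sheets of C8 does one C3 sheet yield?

32

Each ISO step halves the sheet: 1 × C3 → 2 × C4 → 4 × C5 → 8 × C6 → …
From C3 to C8 is 5 halving steps: 2^5 = 32.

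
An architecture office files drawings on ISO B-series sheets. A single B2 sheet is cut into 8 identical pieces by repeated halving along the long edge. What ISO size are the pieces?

8 = 2^3, so 3 halving steps.
B2 → B3 → … → B5 after 3 steps.

B5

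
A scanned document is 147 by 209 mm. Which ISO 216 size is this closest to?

Aspect ratio 209/147 ≈ 1.422 — close to the ISO √2 ≈ 1.414.
In the A-series (A0 area = 1 m²): A5 = 148 × 210 mm.
Off by 2 mm total — nearest standard size.

A5 (148 × 210 mm)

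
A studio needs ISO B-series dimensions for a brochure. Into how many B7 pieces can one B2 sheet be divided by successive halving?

32

Each ISO step halves the sheet: 1 × B2 → 2 × B3 → 4 × B4 → 8 × B5 → …
From B2 to B7 is 5 halving steps: 2^5 = 32.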